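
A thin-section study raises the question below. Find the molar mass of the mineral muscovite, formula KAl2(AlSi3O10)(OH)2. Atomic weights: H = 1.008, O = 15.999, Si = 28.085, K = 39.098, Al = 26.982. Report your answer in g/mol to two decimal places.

The formula mass is the sum 1*39.098 + 3*26.982 + 3*28.085 + 12*15.999 + 2*1.008.

398.30 g/mol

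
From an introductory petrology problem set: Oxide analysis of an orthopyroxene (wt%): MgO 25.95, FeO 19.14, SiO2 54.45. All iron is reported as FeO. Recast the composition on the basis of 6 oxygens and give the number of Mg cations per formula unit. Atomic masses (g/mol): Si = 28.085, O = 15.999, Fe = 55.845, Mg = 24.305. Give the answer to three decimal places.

1.419 Mg apfu

MgO: 25.95/40.304 = 0.64386 mol → 0.64386 mol Mg, 0.64386 mol O.
FeO: 19.14/71.844 = 0.26641 mol → 0.26641 mol Fe, 0.26641 mol O.
SiO2: 54.45/60.083 = 0.90625 mol → 0.90625 mol Si, 1.81250 mol O.
Total oxygen = 2.72277 mol. Normalization factor = 6/2.72277 = 2.20364.
Mg per 6 O = 0.64386 × 2.20364 = 1.419.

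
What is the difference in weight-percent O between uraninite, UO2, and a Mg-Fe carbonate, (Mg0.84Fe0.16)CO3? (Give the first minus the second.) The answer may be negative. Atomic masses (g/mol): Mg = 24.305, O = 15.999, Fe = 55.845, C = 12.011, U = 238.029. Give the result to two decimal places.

-41.86 percentage points

M(UO2) = 270.027 g/mol, so wt% O = 31.998/270.027 × 100 = 11.85%.
M((Mg0.84Fe0.16)CO3) = 89.359 g/mol, so wt% O = 47.997/89.359 × 100 = 53.71%.
11.85 − 53.71 = -41.86 pp.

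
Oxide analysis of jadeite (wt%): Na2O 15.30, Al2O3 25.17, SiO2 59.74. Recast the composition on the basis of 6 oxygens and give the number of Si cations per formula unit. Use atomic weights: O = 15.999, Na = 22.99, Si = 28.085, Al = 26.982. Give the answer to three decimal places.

2.005 Si apfu

15.30 wt% Na2O ÷ 61.979 g/mol = 0.24686 mol, giving 0.49372 Na and 0.24686 O.
25.17 wt% Al2O3 ÷ 101.961 g/mol = 0.24686 mol, giving 0.49372 Al and 0.74058 O.
59.74 wt% SiO2 ÷ 60.083 g/mol = 0.99429 mol, giving 0.99429 Si and 1.98858 O.
Oxygen sums to 2.97602; scaling by 6/2.97602 = 2.01612 puts the formula on 6 O.
Si: 0.99429 × 2.01612 = 2.005 atoms per formula unit.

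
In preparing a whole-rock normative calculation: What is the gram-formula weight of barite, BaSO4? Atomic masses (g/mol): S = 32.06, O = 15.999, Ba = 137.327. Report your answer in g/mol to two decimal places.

M = 1·137.327 + 1·32.06 + 4·15.999

233.38 g/mol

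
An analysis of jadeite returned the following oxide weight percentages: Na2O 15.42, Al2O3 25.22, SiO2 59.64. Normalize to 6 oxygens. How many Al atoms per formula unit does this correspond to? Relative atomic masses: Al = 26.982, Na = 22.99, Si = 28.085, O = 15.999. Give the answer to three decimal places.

Na2O (M=61.979): mol = 0.24879; Na = 0.49758, O = 0.24879.
Al2O3 (M=101.961): mol = 0.24735; Al = 0.49470, O = 0.74205.
SiO2 (M=60.083): mol = 0.99263; Si = 0.99263, O = 1.98526.
ΣO = 2.97610; factor = 6/ΣO = 2.01606.
Al apfu = 0.49470 × 2.01606 = 0.997.

0.997 Al apfu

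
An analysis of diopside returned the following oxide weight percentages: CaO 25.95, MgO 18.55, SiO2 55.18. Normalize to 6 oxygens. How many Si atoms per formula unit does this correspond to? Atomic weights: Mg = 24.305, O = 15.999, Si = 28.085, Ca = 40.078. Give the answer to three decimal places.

CaO: 25.95/56.077 = 0.46276 mol → 0.46276 mol Ca, 0.46276 mol O.
MgO: 18.55/40.304 = 0.46025 mol → 0.46025 mol Mg, 0.46025 mol O.
SiO2: 55.18/60.083 = 0.91840 mol → 0.91840 mol Si, 1.83680 mol O.
Total oxygen = 2.75981 mol. Normalization factor = 6/2.75981 = 2.17406.
Si per 6 O = 0.91840 × 2.17406 = 1.997.

1.997 Si apfu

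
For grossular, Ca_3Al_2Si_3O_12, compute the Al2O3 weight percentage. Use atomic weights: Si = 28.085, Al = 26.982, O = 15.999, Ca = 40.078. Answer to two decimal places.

22.64 wt%

M(Ca_3Al_2Si_3O_12) = 450.441 g/mol; M(Al2O3) = 101.961 g/mol.
Moles Al2O3 per formula unit = 2 Al ÷ 2 = 1.0000.
Al2O3 fraction = (1.0000 × 101.961) / 450.441 = 101.961/450.441 = 0.2264.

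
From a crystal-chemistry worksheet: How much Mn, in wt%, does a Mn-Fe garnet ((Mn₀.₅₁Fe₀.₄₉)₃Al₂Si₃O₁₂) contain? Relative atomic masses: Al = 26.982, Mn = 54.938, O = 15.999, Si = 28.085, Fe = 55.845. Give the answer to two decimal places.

16.93 wt%

Molar mass of (Mn₀.₅₁Fe₀.₄₉)₃Al₂Si₃O₁₂: 1.53·54.938 + 1.47·55.845 + 2·26.982 + 3·28.085 + 12·15.999 = 496.354 g/mol.
Mass of Mn per formula unit: 1.53 × 54.938 = 84.055 g.
Weight fraction Mn = 84.055 / 496.354 = 0.1693.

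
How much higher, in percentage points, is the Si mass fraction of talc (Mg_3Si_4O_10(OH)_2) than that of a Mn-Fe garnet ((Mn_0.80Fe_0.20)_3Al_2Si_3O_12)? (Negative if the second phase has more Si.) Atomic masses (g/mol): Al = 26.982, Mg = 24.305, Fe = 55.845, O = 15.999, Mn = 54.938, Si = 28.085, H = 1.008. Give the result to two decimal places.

M(Mg_3Si_4O_10(OH)_2) = 379.259 g/mol, so wt% Si = 112.340/379.259 × 100 = 29.62%.
M((Mn_0.80Fe_0.20)_3Al_2Si_3O_12) = 495.565 g/mol, so wt% Si = 84.255/495.565 × 100 = 17.00%.
29.62 − 17.00 = 12.62 pp.

12.62 percentage points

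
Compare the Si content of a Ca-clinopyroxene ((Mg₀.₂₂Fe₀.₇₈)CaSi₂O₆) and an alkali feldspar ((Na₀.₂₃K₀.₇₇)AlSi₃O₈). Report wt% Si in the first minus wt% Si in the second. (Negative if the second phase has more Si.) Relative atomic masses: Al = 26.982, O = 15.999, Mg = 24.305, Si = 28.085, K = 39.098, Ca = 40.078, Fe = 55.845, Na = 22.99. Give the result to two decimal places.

-7.39 percentage points

M((Mg₀.₂₂Fe₀.₇₈)CaSi₂O₆) = 241.148 g/mol, so wt% Si = 56.170/241.148 × 100 = 23.29%.
M((Na₀.₂₃K₀.₇₇)AlSi₃O₈) = 274.622 g/mol, so wt% Si = 84.255/274.622 × 100 = 30.68%.
23.29 − 30.68 = -7.39 pp.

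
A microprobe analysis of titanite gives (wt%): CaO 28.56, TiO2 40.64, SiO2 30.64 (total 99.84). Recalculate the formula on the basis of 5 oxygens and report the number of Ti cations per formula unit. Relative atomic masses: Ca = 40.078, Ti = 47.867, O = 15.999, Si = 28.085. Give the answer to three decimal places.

0.999 Ti apfu

CaO: 28.56/56.077 = 0.50930 mol → 0.50930 mol Ca, 0.50930 mol O.
TiO2: 40.64/79.865 = 0.50886 mol → 0.50886 mol Ti, 1.01772 mol O.
SiO2: 30.64/60.083 = 0.50996 mol → 0.50996 mol Si, 1.01992 mol O.
Total oxygen = 2.54694 mol. Normalization factor = 5/2.54694 = 1.96314.
Ti per 5 O = 0.50886 × 1.96314 = 0.999.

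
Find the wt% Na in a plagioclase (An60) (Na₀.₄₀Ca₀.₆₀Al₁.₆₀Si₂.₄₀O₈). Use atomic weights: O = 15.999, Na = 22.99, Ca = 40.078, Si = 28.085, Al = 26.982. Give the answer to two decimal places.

Formula mass = 0.40*22.99 + 0.60*40.078 + 1.60*26.982 + 2.40*28.085 + 8*15.999 = 271.810 g/mol, of which 9.196 g is Na.
So Na makes up 9.196/271.810 = 0.0338 of the mass, i.e. 3.38%.

3.38 wt%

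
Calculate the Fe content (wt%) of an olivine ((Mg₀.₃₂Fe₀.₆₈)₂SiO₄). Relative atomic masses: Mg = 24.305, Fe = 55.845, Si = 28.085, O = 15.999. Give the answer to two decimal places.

41.37 wt%

M((Mg₀.₃₂Fe₀.₆₈)₂SiO₄) = 183.585 g/mol.
Fe contributes 1.36 × 55.845 = 75.949 g per mole.
75.949/183.585 = 0.4137 → 41.37%.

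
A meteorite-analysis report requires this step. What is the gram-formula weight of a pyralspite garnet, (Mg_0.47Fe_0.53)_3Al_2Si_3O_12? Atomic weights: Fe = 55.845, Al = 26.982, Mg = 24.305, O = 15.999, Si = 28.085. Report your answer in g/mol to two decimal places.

M = 1.41×24.305 + 1.59×55.845 + 2×26.982 + 3×28.085 + 12×15.999

453.27 g/mol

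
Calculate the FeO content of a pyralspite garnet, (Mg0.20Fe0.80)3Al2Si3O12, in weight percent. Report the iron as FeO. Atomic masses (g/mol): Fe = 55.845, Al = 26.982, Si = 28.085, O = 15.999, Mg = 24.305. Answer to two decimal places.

M((Mg0.20Fe0.80)3Al2Si3O12) = 478.818 g/mol; M(FeO) = 71.844 g/mol.
Moles FeO per formula unit = 2.40 Fe ÷ 1 = 2.4000.
FeO fraction = (2.4000 × 71.844) / 478.818 = 172.426/478.818 = 0.3601.

36.01 wt%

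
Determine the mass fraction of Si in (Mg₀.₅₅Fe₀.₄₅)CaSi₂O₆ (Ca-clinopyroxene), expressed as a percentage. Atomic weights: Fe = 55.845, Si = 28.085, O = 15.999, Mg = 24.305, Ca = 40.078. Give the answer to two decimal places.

Molar mass of (Mg₀.₅₅Fe₀.₄₅)CaSi₂O₆: 0.55×24.305 + 0.45×55.845 + 1×40.078 + 2×28.085 + 6×15.999 = 230.740 g/mol.
Mass of Si per formula unit: 2 × 28.085 = 56.170 g.
Weight fraction Si = 56.170 / 230.740 = 0.2434.

24.34 mass %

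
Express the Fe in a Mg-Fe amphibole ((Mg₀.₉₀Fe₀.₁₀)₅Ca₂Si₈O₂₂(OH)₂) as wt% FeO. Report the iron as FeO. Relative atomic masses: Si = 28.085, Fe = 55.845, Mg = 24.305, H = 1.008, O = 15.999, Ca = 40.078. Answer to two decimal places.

M((Mg₀.₉₀Fe₀.₁₀)₅Ca₂Si₈O₂₂(OH)₂) = 828.123 g/mol; M(FeO) = 71.844 g/mol.
Moles FeO per formula unit = 0.50 Fe ÷ 1 = 0.5000.
FeO fraction = (0.5000 × 71.844) / 828.123 = 35.922/828.123 = 0.0434.

4.34 wt%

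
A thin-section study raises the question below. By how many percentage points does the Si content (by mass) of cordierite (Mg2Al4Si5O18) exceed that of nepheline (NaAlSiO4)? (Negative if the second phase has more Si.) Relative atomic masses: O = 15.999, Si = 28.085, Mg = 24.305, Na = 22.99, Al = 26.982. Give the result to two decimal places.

Si in Mg2Al4Si5O18: molar mass 584.945 g/mol; 5×28.085 = 140.425 g → 24.01 wt%.
Si in NaAlSiO4: molar mass 142.053 g/mol; 1×28.085 = 28.085 g → 19.77 wt%.
Difference = 24.01 − 19.77 = 4.24 percentage points.

4.24 percentage points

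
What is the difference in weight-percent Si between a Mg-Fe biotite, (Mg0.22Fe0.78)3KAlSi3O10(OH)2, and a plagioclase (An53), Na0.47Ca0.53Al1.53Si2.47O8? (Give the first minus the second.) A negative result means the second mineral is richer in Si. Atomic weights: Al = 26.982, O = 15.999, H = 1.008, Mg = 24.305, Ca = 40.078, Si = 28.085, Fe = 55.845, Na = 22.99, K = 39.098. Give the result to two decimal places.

M((Mg0.22Fe0.78)3KAlSi3O10(OH)2) = 491.058 g/mol, so wt% Si = 84.255/491.058 × 100 = 17.16%.
M(Na0.47Ca0.53Al1.53Si2.47O8) = 270.691 g/mol, so wt% Si = 69.370/270.691 × 100 = 25.63%.
17.16 − 25.63 = -8.47 pp.

-8.47 percentage points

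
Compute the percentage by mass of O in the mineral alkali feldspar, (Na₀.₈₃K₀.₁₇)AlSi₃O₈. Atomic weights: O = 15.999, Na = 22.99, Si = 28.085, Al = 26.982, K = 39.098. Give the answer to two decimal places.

48.31 weight percent

Molar mass of (Na₀.₈₃K₀.₁₇)AlSi₃O₈: 0.83·22.99 + 0.17·39.098 + 1·26.982 + 3·28.085 + 8·15.999 = 264.957 g/mol.
Mass of O per formula unit: 8 × 15.999 = 127.992 g.
Weight fraction O = 127.992 / 264.957 = 0.4831.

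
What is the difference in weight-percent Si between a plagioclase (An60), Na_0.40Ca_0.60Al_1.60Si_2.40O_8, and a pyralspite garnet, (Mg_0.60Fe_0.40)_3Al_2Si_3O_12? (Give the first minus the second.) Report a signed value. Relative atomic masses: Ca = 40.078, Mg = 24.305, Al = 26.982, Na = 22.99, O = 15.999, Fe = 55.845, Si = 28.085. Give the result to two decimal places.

5.69 percentage points

First mineral: 67.404 g Si in 271.810 g formula = 24.80 wt% Si.
Second mineral: 84.255 g Si in 440.970 g formula = 19.11 wt% Si.
24.80% − 19.11% gives a difference of 5.69 percentage points.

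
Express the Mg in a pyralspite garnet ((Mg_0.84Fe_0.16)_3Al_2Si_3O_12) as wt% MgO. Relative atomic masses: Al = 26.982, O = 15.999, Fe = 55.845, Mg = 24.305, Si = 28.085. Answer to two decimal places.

24.28 wt%

Molar mass of (Mg_0.84Fe_0.16)_3Al_2Si_3O_12 = 2.52·24.305 + 0.48·55.845 + 2·26.982 + 3·28.085 + 12·15.999 = 418.261 g/mol.
Each formula unit contains 2.52 Mg, equivalent to 2.52/1 = 2.5200 mol MgO.
M(MgO) = 1×24.305 + 1×15.999 = 40.304 g/mol.
Mass of MgO per formula unit = 2.5200 × 40.304 = 101.566 g.
MgO wt% = 101.566 / 418.261 × 100 = 24.28%.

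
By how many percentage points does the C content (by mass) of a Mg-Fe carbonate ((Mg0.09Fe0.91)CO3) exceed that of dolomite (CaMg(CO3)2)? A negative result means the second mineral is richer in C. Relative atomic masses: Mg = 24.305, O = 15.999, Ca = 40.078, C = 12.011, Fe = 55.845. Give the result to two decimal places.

-2.40 percentage points

First mineral: 12.011 g C in 113.014 g formula = 10.63 wt% C.
Second mineral: 24.022 g C in 184.399 g formula = 13.03 wt% C.
10.63% − 13.03% gives a difference of -2.40 percentage points.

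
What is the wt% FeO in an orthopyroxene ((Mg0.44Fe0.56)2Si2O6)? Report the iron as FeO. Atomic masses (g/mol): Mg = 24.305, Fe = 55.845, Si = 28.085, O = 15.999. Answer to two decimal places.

34.08 wt%

Formula mass = 236.099 g/mol.
1.12 Fe → 1.1200 mol FeO per formula unit; M(FeO) = 71.844, so FeO mass = 80.465 g.
80.465/236.099 × 100 = 34.08 wt%.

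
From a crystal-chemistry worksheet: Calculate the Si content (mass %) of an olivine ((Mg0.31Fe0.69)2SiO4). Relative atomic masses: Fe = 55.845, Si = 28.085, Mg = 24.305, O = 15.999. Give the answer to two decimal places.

15.25 mass %

Molar mass of (Mg0.31Fe0.69)2SiO4: 0.62×24.305 + 1.38×55.845 + 1×28.085 + 4×15.999 = 184.216 g/mol.
Mass of Si per formula unit: 1 × 28.085 = 28.085 g.
Weight fraction Si = 28.085 / 184.216 = 0.1525.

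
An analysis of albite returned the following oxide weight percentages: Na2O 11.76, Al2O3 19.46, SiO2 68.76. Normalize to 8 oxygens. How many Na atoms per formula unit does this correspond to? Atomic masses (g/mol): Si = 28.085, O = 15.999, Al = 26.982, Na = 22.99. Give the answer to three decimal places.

0.995 Na apfu

Na2O: 11.76/61.979 = 0.18974 mol → 0.37948 mol Na, 0.18974 mol O.
Al2O3: 19.46/101.961 = 0.19086 mol → 0.38172 mol Al, 0.57258 mol O.
SiO2: 68.76/60.083 = 1.14442 mol → 1.14442 mol Si, 2.28884 mol O.
Total oxygen = 3.05116 mol. Normalization factor = 8/3.05116 = 2.62195.
Na per 8 O = 0.37948 × 2.62195 = 0.995.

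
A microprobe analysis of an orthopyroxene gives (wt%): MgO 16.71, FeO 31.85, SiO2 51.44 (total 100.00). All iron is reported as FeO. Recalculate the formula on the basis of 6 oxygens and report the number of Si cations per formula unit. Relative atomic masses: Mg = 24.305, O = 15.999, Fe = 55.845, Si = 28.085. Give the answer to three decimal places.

1.999 Si apfu

MgO (M=40.304): mol = 0.41460; Mg = 0.41460, O = 0.41460.
FeO (M=71.844): mol = 0.44332; Fe = 0.44332, O = 0.44332.
SiO2 (M=60.083): mol = 0.85615; Si = 0.85615, O = 1.71230.
ΣO = 2.57022; factor = 6/ΣO = 2.33443.
Si apfu = 0.85615 × 2.33443 = 1.999.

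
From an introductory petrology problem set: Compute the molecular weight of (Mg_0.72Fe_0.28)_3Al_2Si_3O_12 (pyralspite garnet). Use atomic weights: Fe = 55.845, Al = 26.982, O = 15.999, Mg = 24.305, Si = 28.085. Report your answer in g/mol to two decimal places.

Mg: 2.16 × 24.305 = 52.4988
Fe: 0.84 × 55.845 = 46.9098
Al: 2 × 26.982 = 53.9640
Si: 3 × 28.085 = 84.2550
O: 12 × 15.999 = 191.9880
Summing the contributions gives the formula mass.

429.62 g/mol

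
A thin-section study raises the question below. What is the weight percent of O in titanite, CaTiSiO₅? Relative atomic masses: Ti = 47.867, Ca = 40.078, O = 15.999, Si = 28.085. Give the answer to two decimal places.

40.81 wt%

M(CaTiSiO₅) = 196.025 g/mol.
O contributes 5 × 15.999 = 79.995 g per mole.
79.995/196.025 = 0.4081 → 40.81%.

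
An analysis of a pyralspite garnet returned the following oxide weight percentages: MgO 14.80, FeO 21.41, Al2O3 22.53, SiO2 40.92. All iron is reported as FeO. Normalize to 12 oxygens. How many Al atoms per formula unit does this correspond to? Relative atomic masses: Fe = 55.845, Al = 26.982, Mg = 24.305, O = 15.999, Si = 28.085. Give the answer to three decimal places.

1.971 Al apfu

MgO (M=40.304): mol = 0.36721; Mg = 0.36721, O = 0.36721.
FeO (M=71.844): mol = 0.29801; Fe = 0.29801, O = 0.29801.
Al2O3 (M=101.961): mol = 0.22097; Al = 0.44194, O = 0.66291.
SiO2 (M=60.083): mol = 0.68106; Si = 0.68106, O = 1.36212.
ΣO = 2.69025; factor = 12/ΣO = 4.46055.
Al apfu = 0.44194 × 4.46055 = 1.971.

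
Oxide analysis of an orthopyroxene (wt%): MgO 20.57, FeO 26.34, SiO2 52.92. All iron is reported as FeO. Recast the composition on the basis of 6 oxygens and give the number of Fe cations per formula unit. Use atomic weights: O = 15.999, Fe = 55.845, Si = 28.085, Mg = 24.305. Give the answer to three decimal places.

0.834 Fe apfu

MgO (M=40.304): mol = 0.51037; Mg = 0.51037, O = 0.51037.
FeO (M=71.844): mol = 0.36663; Fe = 0.36663, O = 0.36663.
SiO2 (M=60.083): mol = 0.88078; Si = 0.88078, O = 1.76156.
ΣO = 2.63856; factor = 6/ΣO = 2.27397.
Fe apfu = 0.36663 × 2.27397 = 0.834.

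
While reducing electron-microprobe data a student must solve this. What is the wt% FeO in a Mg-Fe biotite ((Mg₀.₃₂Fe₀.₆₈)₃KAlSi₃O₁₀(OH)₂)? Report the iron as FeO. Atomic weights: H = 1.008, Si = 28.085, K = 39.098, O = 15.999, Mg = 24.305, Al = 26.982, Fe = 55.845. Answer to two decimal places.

30.43 wt%

Molar mass of (Mg₀.₃₂Fe₀.₆₈)₃KAlSi₃O₁₀(OH)₂ = 0.96*24.305 + 2.04*55.845 + 1*39.098 + 1*26.982 + 3*28.085 + 12*15.999 + 2*1.008 = 481.596 g/mol.
Each formula unit contains 2.04 Fe, equivalent to 2.04/1 = 2.0400 mol FeO.
M(FeO) = 1×55.845 + 1×15.999 = 71.844 g/mol.
Mass of FeO per formula unit = 2.0400 × 71.844 = 146.562 g.
FeO wt% = 146.562 / 481.596 × 100 = 30.43%.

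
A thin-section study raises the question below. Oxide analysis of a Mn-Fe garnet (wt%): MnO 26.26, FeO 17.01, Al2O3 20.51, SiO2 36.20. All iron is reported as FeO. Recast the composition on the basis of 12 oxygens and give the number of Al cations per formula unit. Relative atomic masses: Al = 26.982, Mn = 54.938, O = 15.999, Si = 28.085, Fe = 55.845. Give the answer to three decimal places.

1.999 Al apfu

MnO (M=70.937): mol = 0.37019; Mn = 0.37019, O = 0.37019.
FeO (M=71.844): mol = 0.23676; Fe = 0.23676, O = 0.23676.
Al2O3 (M=101.961): mol = 0.20116; Al = 0.40232, O = 0.60348.
SiO2 (M=60.083): mol = 0.60250; Si = 0.60250, O = 1.20500.
ΣO = 2.41543; factor = 12/ΣO = 4.96806.
Al apfu = 0.40232 × 4.96806 = 1.999.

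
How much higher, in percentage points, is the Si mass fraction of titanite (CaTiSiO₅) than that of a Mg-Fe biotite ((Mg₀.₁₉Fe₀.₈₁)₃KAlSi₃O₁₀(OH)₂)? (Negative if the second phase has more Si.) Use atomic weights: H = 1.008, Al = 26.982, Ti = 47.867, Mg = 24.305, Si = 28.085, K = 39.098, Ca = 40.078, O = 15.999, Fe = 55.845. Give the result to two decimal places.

-2.73 percentage points

First mineral: 28.085 g Si in 196.025 g formula = 14.33 wt% Si.
Second mineral: 84.255 g Si in 493.896 g formula = 17.06 wt% Si.
14.33% − 17.06% gives a difference of -2.73 percentage points.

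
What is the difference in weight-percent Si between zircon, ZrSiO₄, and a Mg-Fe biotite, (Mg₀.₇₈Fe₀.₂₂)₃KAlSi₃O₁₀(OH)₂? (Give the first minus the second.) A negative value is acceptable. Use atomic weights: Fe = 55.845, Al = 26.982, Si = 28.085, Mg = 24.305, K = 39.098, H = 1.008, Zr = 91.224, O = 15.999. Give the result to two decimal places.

M(ZrSiO₄) = 183.305 g/mol, so wt% Si = 28.085/183.305 × 100 = 15.32%.
M((Mg₀.₇₈Fe₀.₂₂)₃KAlSi₃O₁₀(OH)₂) = 438.070 g/mol, so wt% Si = 84.255/438.070 × 100 = 19.23%.
15.32 − 19.23 = -3.91 pp.

-3.91 percentage points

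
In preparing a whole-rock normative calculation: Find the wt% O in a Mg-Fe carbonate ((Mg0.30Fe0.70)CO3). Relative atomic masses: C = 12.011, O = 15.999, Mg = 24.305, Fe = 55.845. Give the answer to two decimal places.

Formula mass = 0.30·24.305 + 0.70·55.845 + 1·12.011 + 3·15.999 = 106.391 g/mol, of which 47.997 g is O.
So O makes up 47.997/106.391 = 0.4511 of the mass, i.e. 45.11%.

45.11 weight percent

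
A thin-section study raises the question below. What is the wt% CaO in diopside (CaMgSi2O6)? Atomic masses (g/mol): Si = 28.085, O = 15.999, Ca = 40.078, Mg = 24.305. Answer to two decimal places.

M(CaMgSi2O6) = 216.547 g/mol; M(CaO) = 56.077 g/mol.
Moles CaO per formula unit = 1 Ca ÷ 1 = 1.0000.
CaO fraction = (1.0000 × 56.077) / 216.547 = 56.077/216.547 = 0.2590.

25.90 wt%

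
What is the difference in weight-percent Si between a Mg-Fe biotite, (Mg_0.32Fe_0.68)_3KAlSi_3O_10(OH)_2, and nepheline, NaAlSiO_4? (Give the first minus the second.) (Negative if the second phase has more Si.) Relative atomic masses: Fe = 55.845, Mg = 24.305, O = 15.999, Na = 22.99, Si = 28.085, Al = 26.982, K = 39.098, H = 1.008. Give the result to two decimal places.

Si in (Mg_0.32Fe_0.68)_3KAlSi_3O_10(OH)_2: molar mass 481.596 g/mol; 3×28.085 = 84.255 g → 17.49 wt%.
Si in NaAlSiO_4: molar mass 142.053 g/mol; 1×28.085 = 28.085 g → 19.77 wt%.
Difference = 17.49 − 19.77 = -2.28 percentage points.

-2.28 percentage points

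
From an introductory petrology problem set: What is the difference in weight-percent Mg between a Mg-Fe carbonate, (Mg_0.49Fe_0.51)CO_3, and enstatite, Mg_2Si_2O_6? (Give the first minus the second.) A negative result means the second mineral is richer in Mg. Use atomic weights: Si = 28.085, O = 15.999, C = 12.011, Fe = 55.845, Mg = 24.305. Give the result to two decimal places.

M((Mg_0.49Fe_0.51)CO_3) = 100.398 g/mol, so wt% Mg = 11.909/100.398 × 100 = 11.86%.
M(Mg_2Si_2O_6) = 200.774 g/mol, so wt% Mg = 48.610/200.774 × 100 = 24.21%.
11.86 − 24.21 = -12.35 pp.

-12.35 percentage points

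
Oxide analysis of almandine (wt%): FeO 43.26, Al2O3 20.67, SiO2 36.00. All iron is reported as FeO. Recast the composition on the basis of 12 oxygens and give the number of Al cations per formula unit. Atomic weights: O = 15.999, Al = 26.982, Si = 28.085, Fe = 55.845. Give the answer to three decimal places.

FeO (M=71.844): mol = 0.60214; Fe = 0.60214, O = 0.60214.
Al2O3 (M=101.961): mol = 0.20272; Al = 0.40544, O = 0.60816.
SiO2 (M=60.083): mol = 0.59917; Si = 0.59917, O = 1.19834.
ΣO = 2.40864; factor = 12/ΣO = 4.98206.
Al apfu = 0.40544 × 4.98206 = 2.020.

2.020 Al apfu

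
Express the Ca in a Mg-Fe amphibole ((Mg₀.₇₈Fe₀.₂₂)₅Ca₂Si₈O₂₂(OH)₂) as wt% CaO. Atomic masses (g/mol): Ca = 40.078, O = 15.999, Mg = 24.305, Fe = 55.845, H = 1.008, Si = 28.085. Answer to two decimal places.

Molar mass of (Mg₀.₇₈Fe₀.₂₂)₅Ca₂Si₈O₂₂(OH)₂ = 3.90·24.305 + 1.10·55.845 + 2·40.078 + 8·28.085 + 24·15.999 + 2·1.008 = 847.047 g/mol.
Each formula unit contains 2 Ca, equivalent to 2/1 = 2.0000 mol CaO.
M(CaO) = 1×40.078 + 1×15.999 = 56.077 g/mol.
Mass of CaO per formula unit = 2.0000 × 56.077 = 112.154 g.
CaO wt% = 112.154 / 847.047 × 100 = 13.24%.

13.24 wt%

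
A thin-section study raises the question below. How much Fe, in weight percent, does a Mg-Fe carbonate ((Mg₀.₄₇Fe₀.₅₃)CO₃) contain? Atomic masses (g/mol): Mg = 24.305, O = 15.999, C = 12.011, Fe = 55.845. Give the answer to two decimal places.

29.30 weight percent

Formula mass = 0.47×24.305 + 0.53×55.845 + 1×12.011 + 3×15.999 = 101.029 g/mol, of which 29.598 g is Fe.
So Fe makes up 29.598/101.029 = 0.2930 of the mass, i.e. 29.30%.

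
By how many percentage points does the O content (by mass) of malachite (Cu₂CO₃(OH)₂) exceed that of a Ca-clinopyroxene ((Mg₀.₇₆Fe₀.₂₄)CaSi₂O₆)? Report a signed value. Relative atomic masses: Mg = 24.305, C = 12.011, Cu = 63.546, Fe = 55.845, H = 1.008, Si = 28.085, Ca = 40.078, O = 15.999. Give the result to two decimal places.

M(Cu₂CO₃(OH)₂) = 221.114 g/mol, so wt% O = 79.995/221.114 × 100 = 36.18%.
M((Mg₀.₇₆Fe₀.₂₄)CaSi₂O₆) = 224.117 g/mol, so wt% O = 95.994/224.117 × 100 = 42.83%.
36.18 − 42.83 = -6.65 pp.

-6.65 percentage points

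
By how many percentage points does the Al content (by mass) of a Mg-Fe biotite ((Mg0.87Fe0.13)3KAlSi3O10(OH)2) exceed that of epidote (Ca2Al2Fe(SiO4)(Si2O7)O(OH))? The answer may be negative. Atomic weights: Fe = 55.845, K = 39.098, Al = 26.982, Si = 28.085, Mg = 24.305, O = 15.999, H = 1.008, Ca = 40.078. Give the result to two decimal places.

Al in (Mg0.87Fe0.13)3KAlSi3O10(OH)2: molar mass 429.555 g/mol; 1×26.982 = 26.982 g → 6.28 wt%.
Al in Ca2Al2Fe(SiO4)(Si2O7)O(OH): molar mass 483.215 g/mol; 2×26.982 = 53.964 g → 11.17 wt%.
Difference = 6.28 − 11.17 = -4.89 percentage points.

-4.89 percentage points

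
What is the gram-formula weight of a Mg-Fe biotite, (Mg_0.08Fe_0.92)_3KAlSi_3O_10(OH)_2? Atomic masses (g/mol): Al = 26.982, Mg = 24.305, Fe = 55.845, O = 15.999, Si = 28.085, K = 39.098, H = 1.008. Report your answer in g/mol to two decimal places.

Mg: 0.24 × 24.305 = 5.8332
Fe: 2.76 × 55.845 = 154.1322
K: 1 × 39.098 = 39.0980
Al: 1 × 26.982 = 26.9820
Si: 3 × 28.085 = 84.2550
O: 12 × 15.999 = 191.9880
H: 2 × 1.008 = 2.0160
Summing the contributions gives the formula mass.

504.30 g/mol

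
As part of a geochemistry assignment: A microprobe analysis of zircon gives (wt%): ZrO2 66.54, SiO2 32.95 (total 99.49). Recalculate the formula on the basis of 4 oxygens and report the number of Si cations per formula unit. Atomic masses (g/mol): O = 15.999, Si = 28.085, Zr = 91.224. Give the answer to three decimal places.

1.008 Si apfu

66.54 wt% ZrO2 ÷ 123.222 g/mol = 0.54000 mol, giving 0.54000 Zr and 1.08000 O.
32.95 wt% SiO2 ÷ 60.083 g/mol = 0.54841 mol, giving 0.54841 Si and 1.09682 O.
Oxygen sums to 2.17682; scaling by 4/2.17682 = 1.83754 puts the formula on 4 O.
Si: 0.54841 × 1.83754 = 1.008 atoms per formula unit.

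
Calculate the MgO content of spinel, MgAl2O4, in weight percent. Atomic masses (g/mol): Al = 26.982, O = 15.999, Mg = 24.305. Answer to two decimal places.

28.33 wt%

Formula mass = 142.265 g/mol.
1 Mg → 1.0000 mol MgO per formula unit; M(MgO) = 40.304, so MgO mass = 40.304 g.
40.304/142.265 × 100 = 28.33 wt%.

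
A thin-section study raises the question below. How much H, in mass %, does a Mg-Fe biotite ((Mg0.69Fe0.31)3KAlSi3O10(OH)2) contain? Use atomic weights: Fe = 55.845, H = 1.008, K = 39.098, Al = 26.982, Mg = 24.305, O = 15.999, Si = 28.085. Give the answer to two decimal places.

Formula mass = 2.07×24.305 + 0.93×55.845 + 1×39.098 + 1×26.982 + 3×28.085 + 12×15.999 + 2×1.008 = 446.586 g/mol, of which 2.016 g is H.
So H makes up 2.016/446.586 = 0.0045 of the mass, i.e. 0.45%.

0.45 mass %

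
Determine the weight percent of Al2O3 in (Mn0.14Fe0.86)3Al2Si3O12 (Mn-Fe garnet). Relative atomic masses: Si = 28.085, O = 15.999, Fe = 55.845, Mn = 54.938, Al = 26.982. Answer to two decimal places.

M((Mn0.14Fe0.86)3Al2Si3O12) = 497.361 g/mol; M(Al2O3) = 101.961 g/mol.
Moles Al2O3 per formula unit = 2 Al ÷ 2 = 1.0000.
Al2O3 fraction = (1.0000 × 101.961) / 497.361 = 101.961/497.361 = 0.2050.

20.50 wt%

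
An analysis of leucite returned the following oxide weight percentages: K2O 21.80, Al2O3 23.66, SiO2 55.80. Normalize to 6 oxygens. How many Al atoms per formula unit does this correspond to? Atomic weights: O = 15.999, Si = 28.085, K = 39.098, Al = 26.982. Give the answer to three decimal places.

K2O (M=94.195): mol = 0.23143; K = 0.46286, O = 0.23143.
Al2O3 (M=101.961): mol = 0.23205; Al = 0.46410, O = 0.69615.
SiO2 (M=60.083): mol = 0.92872; Si = 0.92872, O = 1.85744.
ΣO = 2.78502; factor = 6/ΣO = 2.15438.
Al apfu = 0.46410 × 2.15438 = 1.000.

1.000 Al apfu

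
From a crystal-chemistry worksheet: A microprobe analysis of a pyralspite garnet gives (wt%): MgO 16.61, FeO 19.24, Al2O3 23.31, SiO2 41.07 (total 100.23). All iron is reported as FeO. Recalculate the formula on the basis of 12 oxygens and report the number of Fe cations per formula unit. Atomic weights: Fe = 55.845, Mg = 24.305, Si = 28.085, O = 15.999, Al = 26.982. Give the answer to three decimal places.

1.176 Fe apfu

16.61 wt% MgO ÷ 40.304 g/mol = 0.41212 mol, giving 0.41212 Mg and 0.41212 O.
19.24 wt% FeO ÷ 71.844 g/mol = 0.26780 mol, giving 0.26780 Fe and 0.26780 O.
23.31 wt% Al2O3 ÷ 101.961 g/mol = 0.22862 mol, giving 0.45724 Al and 0.68586 O.
41.07 wt% SiO2 ÷ 60.083 g/mol = 0.68355 mol, giving 0.68355 Si and 1.36710 O.
Oxygen sums to 2.73288; scaling by 12/2.73288 = 4.39097 puts the formula on 12 O.
Fe: 0.26780 × 4.39097 = 1.176 atoms per formula unit.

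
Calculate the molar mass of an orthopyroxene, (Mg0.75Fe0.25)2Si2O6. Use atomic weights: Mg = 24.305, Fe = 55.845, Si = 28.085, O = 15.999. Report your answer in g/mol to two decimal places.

The formula mass is the sum 1.50(24.305) + 0.50(55.845) + 2(28.085) + 6(15.999).

216.54 g/mol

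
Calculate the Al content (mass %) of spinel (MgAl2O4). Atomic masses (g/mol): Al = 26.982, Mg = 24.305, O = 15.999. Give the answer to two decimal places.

Molar mass of MgAl2O4: 1×24.305 + 2×26.982 + 4×15.999 = 142.265 g/mol.
Mass of Al per formula unit: 2 × 26.982 = 53.964 g.
Weight fraction Al = 53.964 / 142.265 = 0.3793.

37.93 mass %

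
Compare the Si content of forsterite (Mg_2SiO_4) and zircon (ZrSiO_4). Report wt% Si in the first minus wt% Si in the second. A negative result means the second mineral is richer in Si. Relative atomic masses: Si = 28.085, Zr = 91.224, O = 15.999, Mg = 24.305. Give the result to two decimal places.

4.64 percentage points

M(Mg_2SiO_4) = 140.691 g/mol, so wt% Si = 28.085/140.691 × 100 = 19.96%.
M(ZrSiO_4) = 183.305 g/mol, so wt% Si = 28.085/183.305 × 100 = 15.32%.
19.96 − 15.32 = 4.64 pp.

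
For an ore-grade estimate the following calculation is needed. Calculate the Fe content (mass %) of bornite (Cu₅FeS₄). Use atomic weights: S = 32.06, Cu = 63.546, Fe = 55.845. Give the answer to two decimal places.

Formula mass = 5*63.546 + 1*55.845 + 4*32.06 = 501.815 g/mol, of which 55.845 g is Fe.
So Fe makes up 55.845/501.815 = 0.1113 of the mass, i.e. 11.13%.

11.13 mass %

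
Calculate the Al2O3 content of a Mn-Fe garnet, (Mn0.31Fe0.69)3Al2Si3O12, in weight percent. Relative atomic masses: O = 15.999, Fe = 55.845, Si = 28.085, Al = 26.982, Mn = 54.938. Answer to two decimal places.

20.52 wt%

Formula mass = 496.898 g/mol.
2 Al → 1.0000 mol Al2O3 per formula unit; M(Al2O3) = 101.961, so Al2O3 mass = 101.961 g.
101.961/496.898 × 100 = 20.52 wt%.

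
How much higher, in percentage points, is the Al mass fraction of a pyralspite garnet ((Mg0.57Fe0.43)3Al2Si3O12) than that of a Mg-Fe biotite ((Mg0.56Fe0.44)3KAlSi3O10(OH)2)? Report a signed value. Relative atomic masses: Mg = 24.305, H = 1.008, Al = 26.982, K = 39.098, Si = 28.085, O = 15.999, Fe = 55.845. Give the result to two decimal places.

6.28 percentage points

First mineral: 53.964 g Al in 443.809 g formula = 12.16 wt% Al.
Second mineral: 26.982 g Al in 458.887 g formula = 5.88 wt% Al.
12.16% − 5.88% gives a difference of 6.28 percentage points.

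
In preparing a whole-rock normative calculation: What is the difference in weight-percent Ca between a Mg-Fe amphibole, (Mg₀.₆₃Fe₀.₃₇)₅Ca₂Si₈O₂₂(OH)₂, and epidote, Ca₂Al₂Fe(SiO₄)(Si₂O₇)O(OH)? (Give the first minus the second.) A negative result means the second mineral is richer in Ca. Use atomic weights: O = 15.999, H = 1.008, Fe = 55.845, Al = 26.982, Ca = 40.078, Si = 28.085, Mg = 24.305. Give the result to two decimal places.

-7.38 percentage points

Ca in (Mg₀.₆₃Fe₀.₃₇)₅Ca₂Si₈O₂₂(OH)₂: molar mass 870.702 g/mol; 2×40.078 = 80.156 g → 9.21 wt%.
Ca in Ca₂Al₂Fe(SiO₄)(Si₂O₇)O(OH): molar mass 483.215 g/mol; 2×40.078 = 80.156 g → 16.59 wt%.
Difference = 9.21 − 16.59 = -7.38 percentage points.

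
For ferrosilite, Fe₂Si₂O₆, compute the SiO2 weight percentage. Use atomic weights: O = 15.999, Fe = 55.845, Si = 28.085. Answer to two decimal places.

Molar mass of Fe₂Si₂O₆ = 2×55.845 + 2×28.085 + 6×15.999 = 263.854 g/mol.
Each formula unit contains 2 Si, equivalent to 2/1 = 2.0000 mol SiO2.
M(SiO2) = 1×28.085 + 2×15.999 = 60.083 g/mol.
Mass of SiO2 per formula unit = 2.0000 × 60.083 = 120.166 g.
SiO2 wt% = 120.166 / 263.854 × 100 = 45.54%.

45.54 wt%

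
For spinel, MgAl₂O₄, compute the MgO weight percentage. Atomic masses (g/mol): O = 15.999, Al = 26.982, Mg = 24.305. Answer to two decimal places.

28.33 wt%

Molar mass of MgAl₂O₄ = 1×24.305 + 2×26.982 + 4×15.999 = 142.265 g/mol.
Each formula unit contains 1 Mg, equivalent to 1/1 = 1.0000 mol MgO.
M(MgO) = 1×24.305 + 1×15.999 = 40.304 g/mol.
Mass of MgO per formula unit = 1.0000 × 40.304 = 40.304 g.
MgO wt% = 40.304 / 142.265 × 100 = 28.33%.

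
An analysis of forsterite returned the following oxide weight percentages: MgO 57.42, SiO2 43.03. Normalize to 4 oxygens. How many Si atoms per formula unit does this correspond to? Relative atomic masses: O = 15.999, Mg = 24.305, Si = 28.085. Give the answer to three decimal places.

1.003 Si apfu

57.42 wt% MgO ÷ 40.304 g/mol = 1.42467 mol, giving 1.42467 Mg and 1.42467 O.
43.03 wt% SiO2 ÷ 60.083 g/mol = 0.71618 mol, giving 0.71618 Si and 1.43236 O.
Oxygen sums to 2.85703; scaling by 4/2.85703 = 1.40006 puts the formula on 4 O.
Si: 0.71618 × 1.40006 = 1.003 atoms per formula unit.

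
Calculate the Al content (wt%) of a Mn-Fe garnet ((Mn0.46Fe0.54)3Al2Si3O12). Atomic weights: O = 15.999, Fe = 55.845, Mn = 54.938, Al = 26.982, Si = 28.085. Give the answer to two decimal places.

10.87 wt%

M((Mn0.46Fe0.54)3Al2Si3O12) = 496.490 g/mol.
Al contributes 2 × 26.982 = 53.964 g per mole.
53.964/496.490 = 0.1087 → 10.87%.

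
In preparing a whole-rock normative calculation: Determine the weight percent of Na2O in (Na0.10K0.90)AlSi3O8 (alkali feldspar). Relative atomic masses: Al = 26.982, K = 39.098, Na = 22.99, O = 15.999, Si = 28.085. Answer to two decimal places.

M((Na0.10K0.90)AlSi3O8) = 276.716 g/mol; M(Na2O) = 61.979 g/mol.
Moles Na2O per formula unit = 0.10 Na ÷ 2 = 0.0500.
Na2O fraction = (0.0500 × 61.979) / 276.716 = 3.099/276.716 = 0.0112.

1.12 wt%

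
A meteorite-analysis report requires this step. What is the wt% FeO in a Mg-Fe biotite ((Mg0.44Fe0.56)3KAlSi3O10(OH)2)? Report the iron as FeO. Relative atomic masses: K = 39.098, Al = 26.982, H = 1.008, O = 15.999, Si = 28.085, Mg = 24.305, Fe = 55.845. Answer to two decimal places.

25.67 wt%

M((Mg0.44Fe0.56)3KAlSi3O10(OH)2) = 470.241 g/mol; M(FeO) = 71.844 g/mol.
Moles FeO per formula unit = 1.68 Fe ÷ 1 = 1.6800.
FeO fraction = (1.6800 × 71.844) / 470.241 = 120.698/470.241 = 0.2567.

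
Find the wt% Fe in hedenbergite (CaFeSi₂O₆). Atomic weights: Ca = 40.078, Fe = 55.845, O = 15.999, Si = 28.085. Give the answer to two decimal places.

M(CaFeSi₂O₆) = 248.087 g/mol.
Fe contributes 1 × 55.845 = 55.845 g per mole.
55.845/248.087 = 0.2251 → 22.51%.

22.51 weight percent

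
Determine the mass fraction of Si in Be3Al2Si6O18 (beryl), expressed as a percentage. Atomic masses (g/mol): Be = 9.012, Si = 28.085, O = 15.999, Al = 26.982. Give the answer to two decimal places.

31.35 mass %

M(Be3Al2Si6O18) = 537.492 g/mol.
Si contributes 6 × 28.085 = 168.510 g per mole.
168.510/537.492 = 0.3135 → 31.35%.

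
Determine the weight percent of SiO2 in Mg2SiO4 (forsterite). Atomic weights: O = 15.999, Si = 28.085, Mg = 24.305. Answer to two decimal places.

Molar mass of Mg2SiO4 = 2·24.305 + 1·28.085 + 4·15.999 = 140.691 g/mol.
Each formula unit contains 1 Si, equivalent to 1/1 = 1.0000 mol SiO2.
M(SiO2) = 1×28.085 + 2×15.999 = 60.083 g/mol.
Mass of SiO2 per formula unit = 1.0000 × 60.083 = 60.083 g.
SiO2 wt% = 60.083 / 140.691 × 100 = 42.71%.

42.71 wt%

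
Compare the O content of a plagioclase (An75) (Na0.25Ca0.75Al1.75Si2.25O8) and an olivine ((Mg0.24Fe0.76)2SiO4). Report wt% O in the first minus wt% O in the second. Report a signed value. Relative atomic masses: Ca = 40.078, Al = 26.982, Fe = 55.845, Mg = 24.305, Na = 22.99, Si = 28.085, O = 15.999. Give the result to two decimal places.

12.75 percentage points

O in Na0.25Ca0.75Al1.75Si2.25O8: molar mass 274.208 g/mol; 8×15.999 = 127.992 g → 46.68 wt%.
O in (Mg0.24Fe0.76)2SiO4: molar mass 188.632 g/mol; 4×15.999 = 63.996 g → 33.93 wt%.
Difference = 46.68 − 33.93 = 12.75 percentage points.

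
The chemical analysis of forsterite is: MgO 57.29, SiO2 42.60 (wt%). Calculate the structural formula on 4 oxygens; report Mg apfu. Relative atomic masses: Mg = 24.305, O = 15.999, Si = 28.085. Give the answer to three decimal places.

MgO: 57.29/40.304 = 1.42145 mol → 1.42145 mol Mg, 1.42145 mol O.
SiO2: 42.60/60.083 = 0.70902 mol → 0.70902 mol Si, 1.41804 mol O.
Total oxygen = 2.83949 mol. Normalization factor = 4/2.83949 = 1.40870.
Mg per 4 O = 1.42145 × 1.40870 = 2.002.

2.002 Mg apfu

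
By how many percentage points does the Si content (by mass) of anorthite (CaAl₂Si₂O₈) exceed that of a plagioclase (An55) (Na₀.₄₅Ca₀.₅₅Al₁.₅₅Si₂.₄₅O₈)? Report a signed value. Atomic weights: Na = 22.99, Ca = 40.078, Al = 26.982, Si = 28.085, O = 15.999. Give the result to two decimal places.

M(CaAl₂Si₂O₈) = 278.204 g/mol, so wt% Si = 56.170/278.204 × 100 = 20.19%.
M(Na₀.₄₅Ca₀.₅₅Al₁.₅₅Si₂.₄₅O₈) = 271.011 g/mol, so wt% Si = 68.808/271.011 × 100 = 25.39%.
20.19 − 25.39 = -5.20 pp.

-5.20 percentage points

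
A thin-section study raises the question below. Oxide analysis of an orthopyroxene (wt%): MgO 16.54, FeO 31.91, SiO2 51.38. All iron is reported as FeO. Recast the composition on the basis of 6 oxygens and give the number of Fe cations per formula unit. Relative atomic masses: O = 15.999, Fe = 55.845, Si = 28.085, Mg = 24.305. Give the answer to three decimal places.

1.039 Fe apfu

MgO (M=40.304): mol = 0.41038; Mg = 0.41038, O = 0.41038.
FeO (M=71.844): mol = 0.44416; Fe = 0.44416, O = 0.44416.
SiO2 (M=60.083): mol = 0.85515; Si = 0.85515, O = 1.71030.
ΣO = 2.56484; factor = 6/ΣO = 2.33933.
Fe apfu = 0.44416 × 2.33933 = 1.039.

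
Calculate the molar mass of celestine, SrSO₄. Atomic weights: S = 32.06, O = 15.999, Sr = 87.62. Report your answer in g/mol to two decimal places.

183.68 g/mol

M = 1·87.62 + 1·32.06 + 4·15.999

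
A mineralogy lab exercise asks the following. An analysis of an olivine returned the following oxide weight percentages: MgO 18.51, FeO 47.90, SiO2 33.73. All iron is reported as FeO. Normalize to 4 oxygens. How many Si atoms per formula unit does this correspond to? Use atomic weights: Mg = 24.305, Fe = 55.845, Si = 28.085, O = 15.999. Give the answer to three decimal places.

18.51 wt% MgO ÷ 40.304 g/mol = 0.45926 mol, giving 0.45926 Mg and 0.45926 O.
47.90 wt% FeO ÷ 71.844 g/mol = 0.66672 mol, giving 0.66672 Fe and 0.66672 O.
33.73 wt% SiO2 ÷ 60.083 g/mol = 0.56139 mol, giving 0.56139 Si and 1.12278 O.
Oxygen sums to 2.24876; scaling by 4/2.24876 = 1.77876 puts the formula on 4 O.
Si: 0.56139 × 1.77876 = 0.999 atoms per formula unit.

0.999 Si apfu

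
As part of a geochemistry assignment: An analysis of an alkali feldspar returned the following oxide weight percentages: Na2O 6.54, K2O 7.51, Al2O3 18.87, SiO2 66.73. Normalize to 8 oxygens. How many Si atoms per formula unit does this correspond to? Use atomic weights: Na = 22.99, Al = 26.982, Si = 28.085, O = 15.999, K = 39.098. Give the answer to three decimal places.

3.000 Si apfu

6.54 wt% Na2O ÷ 61.979 g/mol = 0.10552 mol, giving 0.21104 Na and 0.10552 O.
7.51 wt% K2O ÷ 94.195 g/mol = 0.07973 mol, giving 0.15946 K and 0.07973 O.
18.87 wt% Al2O3 ÷ 101.961 g/mol = 0.18507 mol, giving 0.37014 Al and 0.55521 O.
66.73 wt% SiO2 ÷ 60.083 g/mol = 1.11063 mol, giving 1.11063 Si and 2.22126 O.
Oxygen sums to 2.96172; scaling by 8/2.96172 = 2.70113 puts the formula on 8 O.
Si: 1.11063 × 2.70113 = 3.000 atoms per formula unit.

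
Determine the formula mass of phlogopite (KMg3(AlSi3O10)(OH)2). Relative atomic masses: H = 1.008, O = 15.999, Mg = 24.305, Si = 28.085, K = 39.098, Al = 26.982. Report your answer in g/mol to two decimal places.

417.25 g/mol

M = 1*39.098 + 3*24.305 + 1*26.982 + 3*28.085 + 12*15.999 + 2*1.008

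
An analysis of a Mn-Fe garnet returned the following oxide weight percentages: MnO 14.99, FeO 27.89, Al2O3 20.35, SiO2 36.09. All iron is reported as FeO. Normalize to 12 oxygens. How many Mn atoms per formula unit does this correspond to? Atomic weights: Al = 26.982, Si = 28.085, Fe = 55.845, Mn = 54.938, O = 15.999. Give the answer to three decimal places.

1.057 Mn apfu

MnO: 14.99/70.937 = 0.21131 mol → 0.21131 mol Mn, 0.21131 mol O.
FeO: 27.89/71.844 = 0.38820 mol → 0.38820 mol Fe, 0.38820 mol O.
Al2O3: 20.35/101.961 = 0.19959 mol → 0.39918 mol Al, 0.59877 mol O.
SiO2: 36.09/60.083 = 0.60067 mol → 0.60067 mol Si, 1.20134 mol O.
Total oxygen = 2.39962 mol. Normalization factor = 12/2.39962 = 5.00079.
Mn per 12 O = 0.21131 × 5.00079 = 1.057.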